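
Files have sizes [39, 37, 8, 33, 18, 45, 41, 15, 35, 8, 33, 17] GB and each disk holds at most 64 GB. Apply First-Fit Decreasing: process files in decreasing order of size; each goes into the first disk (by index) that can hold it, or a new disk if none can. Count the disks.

Sorted descending: 45, 41, 39, 37, 35, 33, 33, 18, 17, 15, 8, 8.
disk 1: place 45 GB, 19 GB left
disk 2: place 41 GB, 23 GB left
disk 3: place 39 GB, 25 GB left
disk 4: place 37 GB, 27 GB left
disk 5: place 35 GB, 29 GB left
disk 6: place 33 GB, 31 GB left
disk 7: place 33 GB, 31 GB left
disk 1: place 18 GB, 1 GB left
disk 2: place 17 GB, 6 GB left
disk 3: place 15 GB, 10 GB left
disk 3: place 8 GB, 2 GB left
disk 4: place 8 GB, 19 GB left
Final disks: [45,18] [41,17] [39,15,8] [37,8] [35] [33] [33].

7 disks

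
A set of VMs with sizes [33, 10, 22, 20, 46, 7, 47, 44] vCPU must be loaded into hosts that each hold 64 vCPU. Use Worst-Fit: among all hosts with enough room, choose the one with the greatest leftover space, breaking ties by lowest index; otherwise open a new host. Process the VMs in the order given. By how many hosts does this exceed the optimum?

1

Worst-Fit: [33,10] [22,20,7] [46] [47] [44] → 5 hosts.
Total size 229 vCPU; any packing needs at least ⌈229/64⌉ = 4 hosts.
An optimal packing achieves that bound: [47,10,7] [46] [44,20] [33,22] → 4 hosts.
Excess: 5 − 4 = 1.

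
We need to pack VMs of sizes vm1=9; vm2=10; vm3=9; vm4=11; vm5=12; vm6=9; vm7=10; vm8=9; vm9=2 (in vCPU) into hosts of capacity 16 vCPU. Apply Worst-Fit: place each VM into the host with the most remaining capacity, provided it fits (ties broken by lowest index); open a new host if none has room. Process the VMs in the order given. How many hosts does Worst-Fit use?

8 hosts

vm1 (9 vCPU) → host 1 (remaining 7 vCPU)
vm2 (10 vCPU) → host 2 (remaining 6 vCPU)
vm3 (9 vCPU) → host 3 (remaining 7 vCPU)
vm4 (11 vCPU) → host 4 (remaining 5 vCPU)
vm5 (12 vCPU) → host 5 (remaining 4 vCPU)
vm6 (9 vCPU) → host 6 (remaining 7 vCPU)
vm7 (10 vCPU) → host 7 (remaining 6 vCPU)
vm8 (9 vCPU) → host 8 (remaining 7 vCPU)
vm9 (2 vCPU) → host 1 (remaining 5 vCPU)
Final hosts: [9,2] [10] [9] [11] [12] [9] [10] [9].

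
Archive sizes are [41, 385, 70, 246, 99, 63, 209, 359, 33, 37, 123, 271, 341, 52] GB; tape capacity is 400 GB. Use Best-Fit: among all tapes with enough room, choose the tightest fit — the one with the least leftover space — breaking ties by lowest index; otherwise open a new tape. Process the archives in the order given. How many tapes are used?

6

tape 1: place 41 GB, 359 GB left
tape 2: place 385 GB, 15 GB left
tape 1: place 70 GB, 289 GB left
tape 1: place 246 GB, 43 GB left
tape 3: place 99 GB, 301 GB left
tape 3: place 63 GB, 238 GB left
tape 3: place 209 GB, 29 GB left
tape 4: place 359 GB, 41 GB left
tape 4: place 33 GB, 8 GB left
tape 1: place 37 GB, 6 GB left
tape 5: place 123 GB, 277 GB left
tape 5: place 271 GB, 6 GB left
tape 6: place 341 GB, 59 GB left
tape 6: place 52 GB, 7 GB left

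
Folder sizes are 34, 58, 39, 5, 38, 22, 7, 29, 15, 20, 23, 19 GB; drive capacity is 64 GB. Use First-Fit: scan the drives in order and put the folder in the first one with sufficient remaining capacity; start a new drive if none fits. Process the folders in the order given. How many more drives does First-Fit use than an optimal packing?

1

First-Fit: [34,5,22] [58] [39,7,15] [38,20] [29,23] [19] → 6 drives.
Total size 309 GB; any packing needs at least ⌈309/64⌉ = 5 drives.
An optimal packing achieves that bound: [58,5] [39,23] [38,22] [34,29] [20,19,15,7] → 5 drives.
Excess: 6 − 5 = 1.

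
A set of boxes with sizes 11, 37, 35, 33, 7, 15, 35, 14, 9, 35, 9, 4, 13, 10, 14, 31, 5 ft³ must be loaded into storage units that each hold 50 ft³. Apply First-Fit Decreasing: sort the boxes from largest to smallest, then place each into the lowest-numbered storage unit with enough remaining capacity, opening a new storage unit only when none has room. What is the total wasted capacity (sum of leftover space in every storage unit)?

33

Sorted descending: 37, 35, 35, 35, 33, 31, 15, 14, 14, 13, 11, 10, 9, 9, 7, 5, 4.
storage unit 1: place 37 ft³, 13 ft³ left
storage unit 2: place 35 ft³, 15 ft³ left
storage unit 3: place 35 ft³, 15 ft³ left
storage unit 4: place 35 ft³, 15 ft³ left
storage unit 5: place 33 ft³, 17 ft³ left
storage unit 6: place 31 ft³, 19 ft³ left
storage unit 2: place 15 ft³, 0 ft³ left
storage unit 3: place 14 ft³, 1 ft³ left
storage unit 4: place 14 ft³, 1 ft³ left
storage unit 1: place 13 ft³, 0 ft³ left
storage unit 5: place 11 ft³, 6 ft³ left
storage unit 6: place 10 ft³, 9 ft³ left
storage unit 6: place 9 ft³, 0 ft³ left
storage unit 7: place 9 ft³, 41 ft³ left
storage unit 7: place 7 ft³, 34 ft³ left
storage unit 5: place 5 ft³, 1 ft³ left
storage unit 7: place 4 ft³, 30 ft³ left
7 storage units × 50 ft³ = 350 ft³; used 317 ft³; unused 33 ft³.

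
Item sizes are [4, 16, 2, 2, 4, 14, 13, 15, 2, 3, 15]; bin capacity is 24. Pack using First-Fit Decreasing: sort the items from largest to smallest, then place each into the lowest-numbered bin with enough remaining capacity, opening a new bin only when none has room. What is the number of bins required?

5 bins

Sorted descending: 16, 15, 15, 14, 13, 4, 4, 3, 2, 2, 2.
bin 1: place 16, 8 left
bin 2: place 15, 9 left
bin 3: place 15, 9 left
bin 4: place 14, 10 left
bin 5: place 13, 11 left
bin 1: place 4, 4 left
bin 1: place 4, 0 left
bin 2: place 3, 6 left
bin 2: place 2, 4 left
bin 2: place 2, 2 left
bin 2: place 2, 0 left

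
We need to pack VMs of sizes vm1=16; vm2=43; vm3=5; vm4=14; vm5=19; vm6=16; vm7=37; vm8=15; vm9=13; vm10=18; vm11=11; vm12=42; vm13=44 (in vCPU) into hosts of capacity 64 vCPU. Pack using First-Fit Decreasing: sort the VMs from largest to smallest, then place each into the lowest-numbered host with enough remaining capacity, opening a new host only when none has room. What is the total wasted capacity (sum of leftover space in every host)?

Sorted descending: 44, 43, 42, 37, 19, 18, 16, 16, 15, 14, 13, 11, 5.
Put 44 vCPU in host 1; 20 vCPU remain.
Put 43 vCPU in host 2; 21 vCPU remain.
Put 42 vCPU in host 3; 22 vCPU remain.
Put 37 vCPU in host 4; 27 vCPU remain.
Put 19 vCPU in host 1; 1 vCPU remain.
Put 18 vCPU in host 2; 3 vCPU remain.
Put 16 vCPU in host 3; 6 vCPU remain.
Put 16 vCPU in host 4; 11 vCPU remain.
Put 15 vCPU in host 5; 49 vCPU remain.
Put 14 vCPU in host 5; 35 vCPU remain.
Put 13 vCPU in host 5; 22 vCPU remain.
Put 11 vCPU in host 4; 0 vCPU remain.
Put 5 vCPU in host 3; 1 vCPU remain.
5 hosts × 64 vCPU = 320 vCPU; used 293 vCPU; unused 27 vCPU.

27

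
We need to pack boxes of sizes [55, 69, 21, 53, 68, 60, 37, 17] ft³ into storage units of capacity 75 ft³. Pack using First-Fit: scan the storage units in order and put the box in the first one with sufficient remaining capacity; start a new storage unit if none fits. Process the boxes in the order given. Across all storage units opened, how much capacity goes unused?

70

Put 55 ft³ in storage unit 1; 20 ft³ remain.
Put 69 ft³ in storage unit 2; 6 ft³ remain.
Put 21 ft³ in storage unit 3; 54 ft³ remain.
Put 53 ft³ in storage unit 3; 1 ft³ remain.
Put 68 ft³ in storage unit 4; 7 ft³ remain.
Put 60 ft³ in storage unit 5; 15 ft³ remain.
Put 37 ft³ in storage unit 6; 38 ft³ remain.
Put 17 ft³ in storage unit 1; 3 ft³ remain.
6 storage units × 75 ft³ = 450 ft³; used 380 ft³; unused 70 ft³.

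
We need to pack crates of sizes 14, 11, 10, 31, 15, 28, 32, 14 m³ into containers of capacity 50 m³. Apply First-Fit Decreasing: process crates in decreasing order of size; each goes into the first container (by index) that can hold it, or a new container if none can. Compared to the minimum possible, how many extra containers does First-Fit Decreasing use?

0

First-Fit Decreasing: [32,15] [31,14] [28,14] [11,10] → 4 containers.
Total size 155 m³; any packing needs at least ⌈155/50⌉ = 4 containers.
So 4 is already optimal.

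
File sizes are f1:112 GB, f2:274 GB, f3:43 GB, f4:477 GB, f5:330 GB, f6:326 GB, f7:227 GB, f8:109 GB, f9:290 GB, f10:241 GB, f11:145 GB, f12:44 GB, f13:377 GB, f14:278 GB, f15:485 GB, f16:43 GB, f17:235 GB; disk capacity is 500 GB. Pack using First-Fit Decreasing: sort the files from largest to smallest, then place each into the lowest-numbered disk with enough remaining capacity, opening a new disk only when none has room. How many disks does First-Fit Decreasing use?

Sorted descending: 485, 477, 377, 330, 326, 290, 278, 274, 241, 235, 227, 145, 112, 109, 44, 43, 43.
disk 1: place 485 GB, 15 GB left
disk 2: place 477 GB, 23 GB left
disk 3: place 377 GB, 123 GB left
disk 4: place 330 GB, 170 GB left
disk 5: place 326 GB, 174 GB left
disk 6: place 290 GB, 210 GB left
disk 7: place 278 GB, 222 GB left
disk 8: place 274 GB, 226 GB left
disk 9: place 241 GB, 259 GB left
disk 9: place 235 GB, 24 GB left
disk 10: place 227 GB, 273 GB left
disk 4: place 145 GB, 25 GB left
disk 3: place 112 GB, 11 GB left
disk 5: place 109 GB, 65 GB left
disk 5: place 44 GB, 21 GB left
disk 6: place 43 GB, 167 GB left
disk 6: place 43 GB, 124 GB left

10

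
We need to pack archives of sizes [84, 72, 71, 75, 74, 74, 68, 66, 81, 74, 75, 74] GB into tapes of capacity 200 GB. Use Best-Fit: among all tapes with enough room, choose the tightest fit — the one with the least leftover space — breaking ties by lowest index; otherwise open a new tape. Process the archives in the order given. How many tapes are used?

Put 84 GB in tape 1; 116 GB remain.
Put 72 GB in tape 1; 44 GB remain.
Put 71 GB in tape 2; 129 GB remain.
Put 75 GB in tape 2; 54 GB remain.
Put 74 GB in tape 3; 126 GB remain.
Put 74 GB in tape 3; 52 GB remain.
Put 68 GB in tape 4; 132 GB remain.
Put 66 GB in tape 4; 66 GB remain.
Put 81 GB in tape 5; 119 GB remain.
Put 74 GB in tape 5; 45 GB remain.
Put 75 GB in tape 6; 125 GB remain.
Put 74 GB in tape 6; 51 GB remain.
Final tapes: [84,72] [71,75] [74,74] [68,66] [81,74] [75,74].

6 tapes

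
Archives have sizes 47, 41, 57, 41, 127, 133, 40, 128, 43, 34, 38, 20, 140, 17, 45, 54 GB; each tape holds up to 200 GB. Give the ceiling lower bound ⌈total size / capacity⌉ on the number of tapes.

Total size = 47 + 41 + 57 + 41 + 127 + 133 + 40 + 128 + 43 + 34 + 38 + 20 + 140 + 17 + 45 + 54 = 1005 GB.
⌈1005 / 200⌉ = 6.

6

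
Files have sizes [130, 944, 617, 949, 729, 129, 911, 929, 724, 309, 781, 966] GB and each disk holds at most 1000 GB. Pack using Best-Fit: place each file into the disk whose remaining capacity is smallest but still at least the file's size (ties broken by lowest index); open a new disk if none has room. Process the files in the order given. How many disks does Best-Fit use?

130 GB → disk 1 (remaining 870 GB)
944 GB → disk 2 (remaining 56 GB)
617 GB → disk 1 (remaining 253 GB)
949 GB → disk 3 (remaining 51 GB)
729 GB → disk 4 (remaining 271 GB)
129 GB → disk 1 (remaining 124 GB)
911 GB → disk 5 (remaining 89 GB)
929 GB → disk 6 (remaining 71 GB)
724 GB → disk 7 (remaining 276 GB)
309 GB → disk 8 (remaining 691 GB)
781 GB → disk 9 (remaining 219 GB)
966 GB → disk 10 (remaining 34 GB)

10 disks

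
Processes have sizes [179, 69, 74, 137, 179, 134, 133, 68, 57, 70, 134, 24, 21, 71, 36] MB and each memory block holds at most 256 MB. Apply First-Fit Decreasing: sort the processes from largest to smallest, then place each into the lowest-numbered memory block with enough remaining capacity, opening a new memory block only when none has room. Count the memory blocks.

6

Sorted descending: 179, 179, 137, 134, 134, 133, 74, 71, 70, 69, 68, 57, 36, 24, 21.
memory block 1: place 179 MB, 77 MB left
memory block 2: place 179 MB, 77 MB left
memory block 3: place 137 MB, 119 MB left
memory block 4: place 134 MB, 122 MB left
memory block 5: place 134 MB, 122 MB left
memory block 6: place 133 MB, 123 MB left
memory block 1: place 74 MB, 3 MB left
memory block 2: place 71 MB, 6 MB left
memory block 3: place 70 MB, 49 MB left
memory block 4: place 69 MB, 53 MB left
memory block 5: place 68 MB, 54 MB left
memory block 6: place 57 MB, 66 MB left
memory block 3: place 36 MB, 13 MB left
memory block 4: place 24 MB, 29 MB left
memory block 4: place 21 MB, 8 MB left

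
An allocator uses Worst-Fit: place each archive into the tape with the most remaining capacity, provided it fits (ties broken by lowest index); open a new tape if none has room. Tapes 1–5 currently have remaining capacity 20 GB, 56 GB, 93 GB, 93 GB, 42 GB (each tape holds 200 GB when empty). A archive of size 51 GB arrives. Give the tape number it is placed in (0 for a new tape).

Tapes with room: tape 2 (56 GB), tape 3 (93 GB), tape 4 (93 GB).
Most room is tape 3 with 93 GB free.

3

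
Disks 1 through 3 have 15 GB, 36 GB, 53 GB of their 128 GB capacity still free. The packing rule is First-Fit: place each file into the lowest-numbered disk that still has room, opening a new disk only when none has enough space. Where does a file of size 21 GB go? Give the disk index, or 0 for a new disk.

Disks with room: disk 2 (36 GB), disk 3 (53 GB).
The first with room is disk 2.

2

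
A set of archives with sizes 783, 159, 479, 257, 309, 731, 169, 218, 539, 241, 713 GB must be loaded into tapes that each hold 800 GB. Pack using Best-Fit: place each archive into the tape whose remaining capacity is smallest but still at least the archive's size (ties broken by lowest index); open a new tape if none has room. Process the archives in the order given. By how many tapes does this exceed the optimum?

Best-Fit: [783] [159,479] [257,309,169] [731] [218,539] [241] [713] → 7 tapes.
Total size 4598 GB; any packing needs at least ⌈4598/800⌉ = 6 tapes.
An optimal packing achieves that bound: [783] [731] [713] [539,257] [479,309] [241,218,169,159] → 6 tapes.
Excess: 7 − 6 = 1.

1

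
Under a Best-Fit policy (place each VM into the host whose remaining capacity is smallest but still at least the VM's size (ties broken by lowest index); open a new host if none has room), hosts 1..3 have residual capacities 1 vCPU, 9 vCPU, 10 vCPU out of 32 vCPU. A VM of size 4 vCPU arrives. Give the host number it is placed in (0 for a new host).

Hosts with room: host 2 (9 vCPU), host 3 (10 vCPU).
Tightest fit is host 2 with 9 vCPU free.

2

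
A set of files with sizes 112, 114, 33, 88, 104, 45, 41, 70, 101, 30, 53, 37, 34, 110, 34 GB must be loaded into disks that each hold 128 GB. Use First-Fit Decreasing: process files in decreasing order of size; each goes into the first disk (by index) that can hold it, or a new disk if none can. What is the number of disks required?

Sorted descending: 114, 112, 110, 104, 101, 88, 70, 53, 45, 41, 37, 34, 34, 33, 30.
disk 1: place 114 GB, 14 GB left
disk 2: place 112 GB, 16 GB left
disk 3: place 110 GB, 18 GB left
disk 4: place 104 GB, 24 GB left
disk 5: place 101 GB, 27 GB left
disk 6: place 88 GB, 40 GB left
disk 7: place 70 GB, 58 GB left
disk 7: place 53 GB, 5 GB left
disk 8: place 45 GB, 83 GB left
disk 8: place 41 GB, 42 GB left
disk 6: place 37 GB, 3 GB left
disk 8: place 34 GB, 8 GB left
disk 9: place 34 GB, 94 GB left
disk 9: place 33 GB, 61 GB left
disk 9: place 30 GB, 31 GB left
Final disks: [114] [112] [110] [104] [101] [88,37] [70,53] [45,41,34] [34,33,30].

9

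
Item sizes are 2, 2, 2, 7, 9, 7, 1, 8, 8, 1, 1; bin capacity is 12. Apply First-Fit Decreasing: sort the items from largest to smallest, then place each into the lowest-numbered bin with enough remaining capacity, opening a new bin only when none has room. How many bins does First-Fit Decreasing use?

Sorted descending: 9, 8, 8, 7, 7, 2, 2, 2, 1, 1, 1.
9 → bin 1 (remaining 3)
8 → bin 2 (remaining 4)
8 → bin 3 (remaining 4)
7 → bin 4 (remaining 5)
7 → bin 5 (remaining 5)
2 → bin 1 (remaining 1)
2 → bin 2 (remaining 2)
2 → bin 2 (remaining 0)
1 → bin 1 (remaining 0)
1 → bin 3 (remaining 3)
1 → bin 3 (remaining 2)

5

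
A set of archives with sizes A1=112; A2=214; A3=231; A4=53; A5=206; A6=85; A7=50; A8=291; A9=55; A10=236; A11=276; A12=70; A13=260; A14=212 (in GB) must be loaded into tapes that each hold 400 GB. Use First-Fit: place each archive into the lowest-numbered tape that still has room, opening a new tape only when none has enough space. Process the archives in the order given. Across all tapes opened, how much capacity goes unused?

tape 1: place A1 (112 GB), 288 GB left
tape 1: place A2 (214 GB), 74 GB left
tape 2: place A3 (231 GB), 169 GB left
tape 1: place A4 (53 GB), 21 GB left
tape 3: place A5 (206 GB), 194 GB left
tape 2: place A6 (85 GB), 84 GB left
tape 2: place A7 (50 GB), 34 GB left
tape 4: place A8 (291 GB), 109 GB left
tape 3: place A9 (55 GB), 139 GB left
tape 5: place A10 (236 GB), 164 GB left
tape 6: place A11 (276 GB), 124 GB left
tape 3: place A12 (70 GB), 69 GB left
tape 7: place A13 (260 GB), 140 GB left
tape 8: place A14 (212 GB), 188 GB left
8 tapes × 400 GB = 3200 GB; used 2351 GB; unused 849 GB.

849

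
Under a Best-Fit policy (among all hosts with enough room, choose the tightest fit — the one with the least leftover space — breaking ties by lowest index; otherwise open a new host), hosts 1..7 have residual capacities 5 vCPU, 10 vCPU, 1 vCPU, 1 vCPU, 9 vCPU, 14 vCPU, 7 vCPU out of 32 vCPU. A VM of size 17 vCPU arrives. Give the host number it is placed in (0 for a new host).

0

No host has ≥ 17 vCPU free, so a new host is opened.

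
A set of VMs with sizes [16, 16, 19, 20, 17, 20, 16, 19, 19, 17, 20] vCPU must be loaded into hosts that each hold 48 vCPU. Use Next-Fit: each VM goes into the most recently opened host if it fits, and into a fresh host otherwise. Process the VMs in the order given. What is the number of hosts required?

6

Put 16 vCPU in host 1; 32 vCPU remain.
Put 16 vCPU in host 1; 16 vCPU remain.
Put 19 vCPU in host 2; 29 vCPU remain.
Put 20 vCPU in host 2; 9 vCPU remain.
Put 17 vCPU in host 3; 31 vCPU remain.
Put 20 vCPU in host 3; 11 vCPU remain.
Put 16 vCPU in host 4; 32 vCPU remain.
Put 19 vCPU in host 4; 13 vCPU remain.
Put 19 vCPU in host 5; 29 vCPU remain.
Put 17 vCPU in host 5; 12 vCPU remain.
Put 20 vCPU in host 6; 28 vCPU remain.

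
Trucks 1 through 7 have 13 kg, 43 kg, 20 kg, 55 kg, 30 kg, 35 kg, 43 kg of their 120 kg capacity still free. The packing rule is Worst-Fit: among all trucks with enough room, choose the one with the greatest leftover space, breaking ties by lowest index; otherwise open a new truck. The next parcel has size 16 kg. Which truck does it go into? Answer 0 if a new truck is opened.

4

Trucks with room: truck 2 (43 kg), truck 3 (20 kg), truck 4 (55 kg), truck 5 (30 kg), truck 6 (35 kg), truck 7 (43 kg).
Most room is truck 4 with 55 kg free.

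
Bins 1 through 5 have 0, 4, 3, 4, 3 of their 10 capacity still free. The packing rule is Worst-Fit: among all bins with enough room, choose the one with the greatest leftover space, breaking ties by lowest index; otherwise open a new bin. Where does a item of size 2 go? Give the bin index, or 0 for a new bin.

2

Bins with room: bin 2 (4), bin 3 (3), bin 4 (4), bin 5 (3).
Most room is bin 2 with 4 free.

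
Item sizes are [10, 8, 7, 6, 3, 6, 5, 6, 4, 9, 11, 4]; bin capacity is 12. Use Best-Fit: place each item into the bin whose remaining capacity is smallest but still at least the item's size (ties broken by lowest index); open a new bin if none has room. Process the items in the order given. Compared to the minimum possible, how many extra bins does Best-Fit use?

1

Best-Fit: [10] [8,3] [7,5] [6,6] [6,4] [9] [11] [4] → 8 bins.
Total size 79; any packing needs at least ⌈79/12⌉ = 7 bins.
An optimal packing achieves that bound: [11] [10] [9,3] [8,4] [7,5] [6,6] [6,4] → 7 bins.
Excess: 8 − 7 = 1.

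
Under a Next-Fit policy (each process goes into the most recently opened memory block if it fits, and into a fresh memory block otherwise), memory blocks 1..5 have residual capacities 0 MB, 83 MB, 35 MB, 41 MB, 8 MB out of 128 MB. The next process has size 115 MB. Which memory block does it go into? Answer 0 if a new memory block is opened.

0

Next-Fit only looks at memory block 5, which has 8 MB free.
115 MB does not fit, so a new memory block is opened.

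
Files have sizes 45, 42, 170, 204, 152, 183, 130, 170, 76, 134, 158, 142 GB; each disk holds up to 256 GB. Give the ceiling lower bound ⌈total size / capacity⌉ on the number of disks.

Total size = 45 + 42 + 170 + 204 + 152 + 183 + 130 + 170 + 76 + 134 + 158 + 142 = 1606 GB.
⌈1606 / 256⌉ = 7.

7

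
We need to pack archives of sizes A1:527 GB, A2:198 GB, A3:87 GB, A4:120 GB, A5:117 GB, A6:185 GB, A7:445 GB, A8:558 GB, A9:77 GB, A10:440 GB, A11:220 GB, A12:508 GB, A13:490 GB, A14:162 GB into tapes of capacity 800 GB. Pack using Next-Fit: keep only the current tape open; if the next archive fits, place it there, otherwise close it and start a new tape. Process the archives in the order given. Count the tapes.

7

tape 1: place A1 (527 GB), 273 GB left
tape 1: place A2 (198 GB), 75 GB left
tape 2: place A3 (87 GB), 713 GB left
tape 2: place A4 (120 GB), 593 GB left
tape 2: place A5 (117 GB), 476 GB left
tape 2: place A6 (185 GB), 291 GB left
tape 3: place A7 (445 GB), 355 GB left
tape 4: place A8 (558 GB), 242 GB left
tape 4: place A9 (77 GB), 165 GB left
tape 5: place A10 (440 GB), 360 GB left
tape 5: place A11 (220 GB), 140 GB left
tape 6: place A12 (508 GB), 292 GB left
tape 7: place A13 (490 GB), 310 GB left
tape 7: place A14 (162 GB), 148 GB left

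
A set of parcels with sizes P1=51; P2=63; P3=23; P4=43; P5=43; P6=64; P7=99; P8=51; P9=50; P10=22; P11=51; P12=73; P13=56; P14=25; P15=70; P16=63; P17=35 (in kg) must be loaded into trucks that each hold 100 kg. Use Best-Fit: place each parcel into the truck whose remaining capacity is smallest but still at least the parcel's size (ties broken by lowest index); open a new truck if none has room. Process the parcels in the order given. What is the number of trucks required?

11

P1 (51 kg) → truck 1 (remaining 49 kg)
P2 (63 kg) → truck 2 (remaining 37 kg)
P3 (23 kg) → truck 2 (remaining 14 kg)
P4 (43 kg) → truck 1 (remaining 6 kg)
P5 (43 kg) → truck 3 (remaining 57 kg)
P6 (64 kg) → truck 4 (remaining 36 kg)
P7 (99 kg) → truck 5 (remaining 1 kg)
P8 (51 kg) → truck 3 (remaining 6 kg)
P9 (50 kg) → truck 6 (remaining 50 kg)
P10 (22 kg) → truck 4 (remaining 14 kg)
P11 (51 kg) → truck 7 (remaining 49 kg)
P12 (73 kg) → truck 8 (remaining 27 kg)
P13 (56 kg) → truck 9 (remaining 44 kg)
P14 (25 kg) → truck 8 (remaining 2 kg)
P15 (70 kg) → truck 10 (remaining 30 kg)
P16 (63 kg) → truck 11 (remaining 37 kg)
P17 (35 kg) → truck 11 (remaining 2 kg)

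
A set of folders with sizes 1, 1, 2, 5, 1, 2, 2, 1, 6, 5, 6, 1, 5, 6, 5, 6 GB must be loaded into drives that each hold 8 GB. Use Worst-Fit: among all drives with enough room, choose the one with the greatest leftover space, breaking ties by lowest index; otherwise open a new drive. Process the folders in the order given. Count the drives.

9

drive 1: place 1 GB, 7 GB left
drive 1: place 1 GB, 6 GB left
drive 1: place 2 GB, 4 GB left
drive 2: place 5 GB, 3 GB left
drive 1: place 1 GB, 3 GB left
drive 1: place 2 GB, 1 GB left
drive 2: place 2 GB, 1 GB left
drive 1: place 1 GB, 0 GB left
drive 3: place 6 GB, 2 GB left
drive 4: place 5 GB, 3 GB left
drive 5: place 6 GB, 2 GB left
drive 4: place 1 GB, 2 GB left
drive 6: place 5 GB, 3 GB left
drive 7: place 6 GB, 2 GB left
drive 8: place 5 GB, 3 GB left
drive 9: place 6 GB, 2 GB left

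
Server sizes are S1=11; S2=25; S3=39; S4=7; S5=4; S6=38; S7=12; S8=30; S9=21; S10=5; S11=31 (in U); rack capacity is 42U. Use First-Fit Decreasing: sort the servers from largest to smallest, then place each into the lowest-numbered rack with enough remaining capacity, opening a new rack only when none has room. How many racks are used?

6 racks

Sorted descending: 39, 38, 31, 30, 25, 21, 12, 11, 7, 5, 4.
rack 1: place 39U, 3U left
rack 2: place 38U, 4U left
rack 3: place 31U, 11U left
rack 4: place 30U, 12U left
rack 5: place 25U, 17U left
rack 6: place 21U, 21U left
rack 4: place 12U, 0U left
rack 3: place 11U, 0U left
rack 5: place 7U, 10U left
rack 5: place 5U, 5U left
rack 2: place 4U, 0U left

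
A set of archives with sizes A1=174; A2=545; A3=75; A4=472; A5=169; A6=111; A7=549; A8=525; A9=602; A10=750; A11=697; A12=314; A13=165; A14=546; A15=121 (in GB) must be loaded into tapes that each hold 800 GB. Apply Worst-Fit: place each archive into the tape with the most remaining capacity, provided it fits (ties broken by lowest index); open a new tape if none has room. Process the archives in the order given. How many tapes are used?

9

A1 (174 GB) → tape 1 (remaining 626 GB)
A2 (545 GB) → tape 1 (remaining 81 GB)
A3 (75 GB) → tape 1 (remaining 6 GB)
A4 (472 GB) → tape 2 (remaining 328 GB)
A5 (169 GB) → tape 2 (remaining 159 GB)
A6 (111 GB) → tape 2 (remaining 48 GB)
A7 (549 GB) → tape 3 (remaining 251 GB)
A8 (525 GB) → tape 4 (remaining 275 GB)
A9 (602 GB) → tape 5 (remaining 198 GB)
A10 (750 GB) → tape 6 (remaining 50 GB)
A11 (697 GB) → tape 7 (remaining 103 GB)
A12 (314 GB) → tape 8 (remaining 486 GB)
A13 (165 GB) → tape 8 (remaining 321 GB)
A14 (546 GB) → tape 9 (remaining 254 GB)
A15 (121 GB) → tape 8 (remaining 200 GB)
Final tapes: [174,545,75] [472,169,111] [549] [525] [602] [750] [697] [314,165,121] [546].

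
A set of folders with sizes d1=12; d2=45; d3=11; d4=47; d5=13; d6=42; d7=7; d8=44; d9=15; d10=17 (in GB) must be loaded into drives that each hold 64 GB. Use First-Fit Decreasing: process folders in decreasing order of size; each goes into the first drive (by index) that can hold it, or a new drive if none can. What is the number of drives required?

Sorted descending: 47, 45, 44, 42, 17, 15, 13, 12, 11, 7.
47 GB → drive 1 (remaining 17 GB)
45 GB → drive 2 (remaining 19 GB)
44 GB → drive 3 (remaining 20 GB)
42 GB → drive 4 (remaining 22 GB)
17 GB → drive 1 (remaining 0 GB)
15 GB → drive 2 (remaining 4 GB)
13 GB → drive 3 (remaining 7 GB)
12 GB → drive 4 (remaining 10 GB)
11 GB → drive 5 (remaining 53 GB)
7 GB → drive 3 (remaining 0 GB)

5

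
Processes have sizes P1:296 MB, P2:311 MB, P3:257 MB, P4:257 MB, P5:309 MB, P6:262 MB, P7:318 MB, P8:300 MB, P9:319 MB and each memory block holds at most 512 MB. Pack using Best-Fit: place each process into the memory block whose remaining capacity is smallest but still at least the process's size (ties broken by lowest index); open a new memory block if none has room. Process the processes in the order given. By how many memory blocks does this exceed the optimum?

0

Best-Fit: [296] [311] [257] [257] [309] [262] [318] [300] [319] → 9 memory blocks.
9 processes exceed 256 MB (half the capacity), and no two of those can share a memory block, so at least 9 memory blocks are needed.
So 9 is already optimal.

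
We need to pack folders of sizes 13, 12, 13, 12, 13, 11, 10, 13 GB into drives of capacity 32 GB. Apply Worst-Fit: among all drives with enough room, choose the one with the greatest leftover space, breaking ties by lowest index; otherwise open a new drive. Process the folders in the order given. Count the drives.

4

Put 13 GB in drive 1; 19 GB remain.
Put 12 GB in drive 1; 7 GB remain.
Put 13 GB in drive 2; 19 GB remain.
Put 12 GB in drive 2; 7 GB remain.
Put 13 GB in drive 3; 19 GB remain.
Put 11 GB in drive 3; 8 GB remain.
Put 10 GB in drive 4; 22 GB remain.
Put 13 GB in drive 4; 9 GB remain.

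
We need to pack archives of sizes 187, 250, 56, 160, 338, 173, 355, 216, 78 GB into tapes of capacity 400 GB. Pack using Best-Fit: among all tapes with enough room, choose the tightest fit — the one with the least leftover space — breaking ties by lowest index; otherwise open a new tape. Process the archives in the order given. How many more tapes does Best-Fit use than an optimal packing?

Best-Fit: [187,160] [250,56,78] [338] [173,216] [355] → 5 tapes.
Total size 1813 GB; any packing needs at least ⌈1813/400⌉ = 5 tapes.
So 5 is already optimal.

0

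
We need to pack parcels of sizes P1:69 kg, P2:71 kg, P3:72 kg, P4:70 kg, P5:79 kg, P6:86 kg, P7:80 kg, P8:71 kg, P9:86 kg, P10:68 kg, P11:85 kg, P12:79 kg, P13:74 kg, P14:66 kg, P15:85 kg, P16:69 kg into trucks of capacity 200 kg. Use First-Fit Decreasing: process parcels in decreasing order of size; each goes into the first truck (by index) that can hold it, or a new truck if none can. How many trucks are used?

Sorted descending: 86, 86, 85, 85, 80, 79, 79, 74, 72, 71, 71, 70, 69, 69, 68, 66.
Put 86 kg in truck 1; 114 kg remain.
Put 86 kg in truck 1; 28 kg remain.
Put 85 kg in truck 2; 115 kg remain.
Put 85 kg in truck 2; 30 kg remain.
Put 80 kg in truck 3; 120 kg remain.
Put 79 kg in truck 3; 41 kg remain.
Put 79 kg in truck 4; 121 kg remain.
Put 74 kg in truck 4; 47 kg remain.
Put 72 kg in truck 5; 128 kg remain.
Put 71 kg in truck 5; 57 kg remain.
Put 71 kg in truck 6; 129 kg remain.
Put 70 kg in truck 6; 59 kg remain.
Put 69 kg in truck 7; 131 kg remain.
Put 69 kg in truck 7; 62 kg remain.
Put 68 kg in truck 8; 132 kg remain.
Put 66 kg in truck 8; 66 kg remain.
Final trucks: [86,86] [85,85] [80,79] [79,74] [72,71] [71,70] [69,69] [68,66].

8 trucks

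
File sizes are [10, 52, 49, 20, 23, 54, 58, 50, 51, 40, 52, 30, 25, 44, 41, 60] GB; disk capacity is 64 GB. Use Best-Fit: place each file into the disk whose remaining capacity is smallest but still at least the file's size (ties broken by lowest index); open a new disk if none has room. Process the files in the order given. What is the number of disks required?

13

disk 1: place 10 GB, 54 GB left
disk 1: place 52 GB, 2 GB left
disk 2: place 49 GB, 15 GB left
disk 3: place 20 GB, 44 GB left
disk 3: place 23 GB, 21 GB left
disk 4: place 54 GB, 10 GB left
disk 5: place 58 GB, 6 GB left
disk 6: place 50 GB, 14 GB left
disk 7: place 51 GB, 13 GB left
disk 8: place 40 GB, 24 GB left
disk 9: place 52 GB, 12 GB left
disk 10: place 30 GB, 34 GB left
disk 10: place 25 GB, 9 GB left
disk 11: place 44 GB, 20 GB left
disk 12: place 41 GB, 23 GB left
disk 13: place 60 GB, 4 GB left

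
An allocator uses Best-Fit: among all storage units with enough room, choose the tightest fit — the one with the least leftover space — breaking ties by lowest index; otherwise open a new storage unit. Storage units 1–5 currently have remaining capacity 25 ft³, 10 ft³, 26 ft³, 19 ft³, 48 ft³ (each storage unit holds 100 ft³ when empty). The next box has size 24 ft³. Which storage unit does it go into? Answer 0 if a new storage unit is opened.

1

Storage units with room: storage unit 1 (25 ft³), storage unit 3 (26 ft³), storage unit 5 (48 ft³).
Tightest fit is storage unit 1 with 25 ft³ free.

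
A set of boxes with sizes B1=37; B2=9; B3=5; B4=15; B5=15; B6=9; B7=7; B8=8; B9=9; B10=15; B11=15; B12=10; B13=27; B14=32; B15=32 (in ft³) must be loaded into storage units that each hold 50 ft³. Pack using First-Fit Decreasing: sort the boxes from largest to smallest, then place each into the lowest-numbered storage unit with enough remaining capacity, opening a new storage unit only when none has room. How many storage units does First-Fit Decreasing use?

6

Sorted descending: 37, 32, 32, 27, 15, 15, 15, 15, 10, 9, 9, 9, 8, 7, 5.
37 ft³ → storage unit 1 (remaining 13 ft³)
32 ft³ → storage unit 2 (remaining 18 ft³)
32 ft³ → storage unit 3 (remaining 18 ft³)
27 ft³ → storage unit 4 (remaining 23 ft³)
15 ft³ → storage unit 2 (remaining 3 ft³)
15 ft³ → storage unit 3 (remaining 3 ft³)
15 ft³ → storage unit 4 (remaining 8 ft³)
15 ft³ → storage unit 5 (remaining 35 ft³)
10 ft³ → storage unit 1 (remaining 3 ft³)
9 ft³ → storage unit 5 (remaining 26 ft³)
9 ft³ → storage unit 5 (remaining 17 ft³)
9 ft³ → storage unit 5 (remaining 8 ft³)
8 ft³ → storage unit 4 (remaining 0 ft³)
7 ft³ → storage unit 5 (remaining 1 ft³)
5 ft³ → storage unit 6 (remaining 45 ft³)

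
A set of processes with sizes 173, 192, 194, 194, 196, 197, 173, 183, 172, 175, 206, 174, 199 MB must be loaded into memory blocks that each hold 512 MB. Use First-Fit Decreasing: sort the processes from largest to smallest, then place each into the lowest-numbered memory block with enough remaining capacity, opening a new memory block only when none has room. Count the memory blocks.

Sorted descending: 206, 199, 197, 196, 194, 194, 192, 183, 175, 174, 173, 173, 172.
memory block 1: place 206 MB, 306 MB left
memory block 1: place 199 MB, 107 MB left
memory block 2: place 197 MB, 315 MB left
memory block 2: place 196 MB, 119 MB left
memory block 3: place 194 MB, 318 MB left
memory block 3: place 194 MB, 124 MB left
memory block 4: place 192 MB, 320 MB left
memory block 4: place 183 MB, 137 MB left
memory block 5: place 175 MB, 337 MB left
memory block 5: place 174 MB, 163 MB left
memory block 6: place 173 MB, 339 MB left
memory block 6: place 173 MB, 166 MB left
memory block 7: place 172 MB, 340 MB left
Final memory blocks: [206,199] [197,196] [194,194] [192,183] [175,174] [173,173] [172].

7 memory blocks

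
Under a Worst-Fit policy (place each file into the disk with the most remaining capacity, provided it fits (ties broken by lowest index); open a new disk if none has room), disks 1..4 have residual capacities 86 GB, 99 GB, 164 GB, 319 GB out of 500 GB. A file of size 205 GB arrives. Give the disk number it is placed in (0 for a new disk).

4

Disks with room: disk 4 (319 GB).
Most room is disk 4 with 319 GB free.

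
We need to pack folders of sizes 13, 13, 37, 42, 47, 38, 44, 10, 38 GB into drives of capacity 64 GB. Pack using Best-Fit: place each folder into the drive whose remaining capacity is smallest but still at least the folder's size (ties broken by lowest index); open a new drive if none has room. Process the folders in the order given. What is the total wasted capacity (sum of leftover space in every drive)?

102

13 GB → drive 1 (remaining 51 GB)
13 GB → drive 1 (remaining 38 GB)
37 GB → drive 1 (remaining 1 GB)
42 GB → drive 2 (remaining 22 GB)
47 GB → drive 3 (remaining 17 GB)
38 GB → drive 4 (remaining 26 GB)
44 GB → drive 5 (remaining 20 GB)
10 GB → drive 3 (remaining 7 GB)
38 GB → drive 6 (remaining 26 GB)
6 drives × 64 GB = 384 GB; used 282 GB; unused 102 GB.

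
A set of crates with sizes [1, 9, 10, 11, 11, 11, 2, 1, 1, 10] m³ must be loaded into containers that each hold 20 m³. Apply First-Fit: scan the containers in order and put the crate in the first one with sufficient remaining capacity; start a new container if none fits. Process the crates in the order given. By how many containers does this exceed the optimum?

First-Fit: [1,9,10] [11,2,1,1] [11] [11] [10] → 5 containers.
Total size 67 m³; any packing needs at least ⌈67/20⌉ = 4 containers.
An optimal packing achieves that bound: [11,9] [11,2,1,1,1] [11] [10,10] → 4 containers.
Excess: 5 − 4 = 1.

1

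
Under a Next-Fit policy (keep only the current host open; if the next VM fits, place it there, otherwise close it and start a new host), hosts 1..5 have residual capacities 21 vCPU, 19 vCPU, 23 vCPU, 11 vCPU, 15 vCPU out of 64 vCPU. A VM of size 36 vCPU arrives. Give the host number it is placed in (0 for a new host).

0

Next-Fit only looks at host 5, which has 15 vCPU free.
36 vCPU does not fit, so a new host is opened.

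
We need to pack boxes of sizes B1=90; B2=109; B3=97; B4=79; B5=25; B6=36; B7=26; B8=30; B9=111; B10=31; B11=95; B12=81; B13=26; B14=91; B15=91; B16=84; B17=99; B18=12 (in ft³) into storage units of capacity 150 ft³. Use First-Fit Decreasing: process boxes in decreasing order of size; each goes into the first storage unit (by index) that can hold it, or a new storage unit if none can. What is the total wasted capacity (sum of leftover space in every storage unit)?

Sorted descending: 111, 109, 99, 97, 95, 91, 91, 90, 84, 81, 79, 36, 31, 30, 26, 26, 25, 12.
111 ft³ → storage unit 1 (remaining 39 ft³)
109 ft³ → storage unit 2 (remaining 41 ft³)
99 ft³ → storage unit 3 (remaining 51 ft³)
97 ft³ → storage unit 4 (remaining 53 ft³)
95 ft³ → storage unit 5 (remaining 55 ft³)
91 ft³ → storage unit 6 (remaining 59 ft³)
91 ft³ → storage unit 7 (remaining 59 ft³)
90 ft³ → storage unit 8 (remaining 60 ft³)
84 ft³ → storage unit 9 (remaining 66 ft³)
81 ft³ → storage unit 10 (remaining 69 ft³)
79 ft³ → storage unit 11 (remaining 71 ft³)
36 ft³ → storage unit 1 (remaining 3 ft³)
31 ft³ → storage unit 2 (remaining 10 ft³)
30 ft³ → storage unit 3 (remaining 21 ft³)
26 ft³ → storage unit 4 (remaining 27 ft³)
26 ft³ → storage unit 4 (remaining 1 ft³)
25 ft³ → storage unit 5 (remaining 30 ft³)
12 ft³ → storage unit 3 (remaining 9 ft³)
11 storage units × 150 ft³ = 1650 ft³; used 1213 ft³; unused 437 ft³.

437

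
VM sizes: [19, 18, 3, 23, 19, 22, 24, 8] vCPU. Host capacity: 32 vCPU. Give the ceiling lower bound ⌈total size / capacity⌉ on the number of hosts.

Total size = 19 + 18 + 3 + 23 + 19 + 22 + 24 + 8 = 136 vCPU.
⌈136 / 32⌉ = 5.

5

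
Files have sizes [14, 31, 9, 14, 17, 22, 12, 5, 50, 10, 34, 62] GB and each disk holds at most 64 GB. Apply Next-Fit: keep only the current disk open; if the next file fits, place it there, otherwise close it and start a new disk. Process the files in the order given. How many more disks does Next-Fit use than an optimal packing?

1

Next-Fit: [14,31,9] [14,17,22] [12,5] [50,10] [34] [62] → 6 disks.
Total size 280 GB; any packing needs at least ⌈280/64⌉ = 5 disks.
An optimal packing achieves that bound: [62] [50,14] [34,22,5] [31,17,14] [12,10,9] → 5 disks.
Excess: 6 − 5 = 1.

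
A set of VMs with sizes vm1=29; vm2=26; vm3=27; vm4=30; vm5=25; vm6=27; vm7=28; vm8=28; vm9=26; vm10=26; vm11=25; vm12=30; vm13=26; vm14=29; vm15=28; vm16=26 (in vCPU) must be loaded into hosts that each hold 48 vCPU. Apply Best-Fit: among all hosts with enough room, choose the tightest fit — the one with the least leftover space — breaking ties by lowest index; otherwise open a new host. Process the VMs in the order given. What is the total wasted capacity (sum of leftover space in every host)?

vm1 (29 vCPU) → host 1 (remaining 19 vCPU)
vm2 (26 vCPU) → host 2 (remaining 22 vCPU)
vm3 (27 vCPU) → host 3 (remaining 21 vCPU)
vm4 (30 vCPU) → host 4 (remaining 18 vCPU)
vm5 (25 vCPU) → host 5 (remaining 23 vCPU)
vm6 (27 vCPU) → host 6 (remaining 21 vCPU)
vm7 (28 vCPU) → host 7 (remaining 20 vCPU)
vm8 (28 vCPU) → host 8 (remaining 20 vCPU)
vm9 (26 vCPU) → host 9 (remaining 22 vCPU)
vm10 (26 vCPU) → host 10 (remaining 22 vCPU)
vm11 (25 vCPU) → host 11 (remaining 23 vCPU)
vm12 (30 vCPU) → host 12 (remaining 18 vCPU)
vm13 (26 vCPU) → host 13 (remaining 22 vCPU)
vm14 (29 vCPU) → host 14 (remaining 19 vCPU)
vm15 (28 vCPU) → host 15 (remaining 20 vCPU)
vm16 (26 vCPU) → host 16 (remaining 22 vCPU)
16 hosts × 48 vCPU = 768 vCPU; used 436 vCPU; unused 332 vCPU.

332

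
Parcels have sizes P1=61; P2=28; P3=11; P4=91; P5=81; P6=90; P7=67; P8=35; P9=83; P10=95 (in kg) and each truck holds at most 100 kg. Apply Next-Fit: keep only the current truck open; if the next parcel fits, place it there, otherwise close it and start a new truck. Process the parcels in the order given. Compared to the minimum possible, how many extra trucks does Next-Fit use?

Next-Fit: [61,28,11] [91] [81] [90] [67] [35] [83] [95] → 8 trucks.
Total size 642 kg; any packing needs at least ⌈642/100⌉ = 7 trucks.
An optimal packing achieves that bound: [95] [91] [90] [83,11] [81] [67,28] [61,35] → 7 trucks.
Excess: 8 − 7 = 1.

1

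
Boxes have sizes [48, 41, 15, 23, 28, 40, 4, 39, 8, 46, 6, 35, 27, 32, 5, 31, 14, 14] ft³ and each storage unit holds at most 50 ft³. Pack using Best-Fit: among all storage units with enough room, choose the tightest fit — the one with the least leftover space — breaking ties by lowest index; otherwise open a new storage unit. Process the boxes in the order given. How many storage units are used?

storage unit 1: place 48 ft³, 2 ft³ left
storage unit 2: place 41 ft³, 9 ft³ left
storage unit 3: place 15 ft³, 35 ft³ left
storage unit 3: place 23 ft³, 12 ft³ left
storage unit 4: place 28 ft³, 22 ft³ left
storage unit 5: place 40 ft³, 10 ft³ left
storage unit 2: place 4 ft³, 5 ft³ left
storage unit 6: place 39 ft³, 11 ft³ left
storage unit 5: place 8 ft³, 2 ft³ left
storage unit 7: place 46 ft³, 4 ft³ left
storage unit 6: place 6 ft³, 5 ft³ left
storage unit 8: place 35 ft³, 15 ft³ left
storage unit 9: place 27 ft³, 23 ft³ left
storage unit 10: place 32 ft³, 18 ft³ left
storage unit 2: place 5 ft³, 0 ft³ left
storage unit 11: place 31 ft³, 19 ft³ left
storage unit 8: place 14 ft³, 1 ft³ left
storage unit 10: place 14 ft³, 4 ft³ left

11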